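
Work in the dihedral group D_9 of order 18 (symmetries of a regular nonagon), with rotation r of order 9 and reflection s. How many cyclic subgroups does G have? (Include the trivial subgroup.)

A cyclic subgroup of order d is generated by each of its φ(d) elements of order d, so the cyclic subgroups of order d number (#elements of order d)/φ(d).
Cyclic subgroups by order — order 1: 1; order 2: 9; order 3: 1; order 9: 1.
Total: 12.

12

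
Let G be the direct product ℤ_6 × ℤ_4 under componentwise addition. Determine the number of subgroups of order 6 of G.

3

|G| = 24 and 6 | 24, so subgroups of order 6 are possible by Lagrange.
The subgroups of order 6 are: {(0,0), (0,2), (2,0), (2,2), (4,0), (4,2)}; {(0,0), (1,0), (2,0), (3,0), (4,0), (5,0)}; {(0,0), (1,2), (2,0), (3,2), (4,0), (5,2)}.
So G has 3 subgroups of order 6.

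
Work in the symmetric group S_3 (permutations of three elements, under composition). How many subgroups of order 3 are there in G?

1

|G| = 6 and 3 | 6, so subgroups of order 3 are possible by Lagrange.
The subgroups of order 3 are: {e, (1 2 3), (1 3 2)}.
So G has 1 subgroup of order 3.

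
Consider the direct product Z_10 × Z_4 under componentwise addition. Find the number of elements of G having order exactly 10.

12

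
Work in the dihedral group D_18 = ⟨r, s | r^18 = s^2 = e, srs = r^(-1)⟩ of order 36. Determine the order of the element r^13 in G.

18

Computing powers of r^13: the smallest k with (r^13)^k = e is k = 18.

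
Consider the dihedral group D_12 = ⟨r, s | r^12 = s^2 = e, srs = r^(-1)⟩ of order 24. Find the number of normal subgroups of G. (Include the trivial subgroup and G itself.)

G has 34 subgroups. Checking conjugation-invariance by order — order 1: 1/1 normal; order 2: 1/13 normal; order 3: 1/1 normal; order 4: 1/7 normal; order 6: 1/5 normal; order 8: 0/3 normal; order 12: 3/3 normal; order 24: 1/1 normal.
Total normal subgroups: 9.

9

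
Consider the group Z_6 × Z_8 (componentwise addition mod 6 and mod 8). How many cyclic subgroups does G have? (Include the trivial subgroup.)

16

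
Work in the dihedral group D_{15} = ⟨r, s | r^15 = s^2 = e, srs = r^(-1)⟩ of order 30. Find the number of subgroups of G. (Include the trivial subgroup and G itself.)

|G| = 30, so by Lagrange every subgroup order divides 30. Divisors: 1, 2, 3, 5, 6, 10, 15, 30.
Subgroups by order — order 1: 1; order 2: 15; order 3: 1; order 5: 1; order 6: 5; order 10: 3; order 15: 1; order 30: 1.
Total: 1 + 15 + 1 + 1 + 5 + 3 + 1 + 1 = 28.

28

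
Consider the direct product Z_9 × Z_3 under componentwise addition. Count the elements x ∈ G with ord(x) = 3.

8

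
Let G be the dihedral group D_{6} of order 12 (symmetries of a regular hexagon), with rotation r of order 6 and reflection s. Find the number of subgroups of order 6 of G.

3

|G| = 12 and 6 | 12, so subgroups of order 6 are possible by Lagrange.
The subgroups of order 6 are: {e, r, r^2, r^3, r^4, r^5}; {e, r^2, r^4, s, r^2s, r^4s}; {e, r^2, r^4, rs, r^3s, r^5s}.
So G has 3 subgroups of order 6.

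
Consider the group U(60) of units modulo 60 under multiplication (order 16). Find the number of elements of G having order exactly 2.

The elements of order 2 are: 11, 19, 29, 31, 41, 49, 59.
That's 7.

7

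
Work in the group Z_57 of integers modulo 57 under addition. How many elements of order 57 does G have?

36

In a cyclic group of order 57, the number of elements of order d (for d | 57) is φ(d).
φ(57) = 36.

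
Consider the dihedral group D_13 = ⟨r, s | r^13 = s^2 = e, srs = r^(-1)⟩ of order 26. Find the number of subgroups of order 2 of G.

|G| = 26 and 2 | 26, so subgroups of order 2 are possible by Lagrange.
The subgroups of order 2 are: {e, r^10s}; {e, r^11s}; {e, r^12s}; {e, r^2s}; … (13 in all).
So G has 13 subgroups of order 2.

13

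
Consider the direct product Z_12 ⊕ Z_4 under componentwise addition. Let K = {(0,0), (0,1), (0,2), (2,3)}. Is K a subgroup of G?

(0,1) ∈ K but its inverse (0,3) ∉ K, so K is not a subgroup.

No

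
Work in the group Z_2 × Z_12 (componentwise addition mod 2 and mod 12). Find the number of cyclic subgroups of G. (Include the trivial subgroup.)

12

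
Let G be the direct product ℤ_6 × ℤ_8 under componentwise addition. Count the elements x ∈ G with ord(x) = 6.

An element (a,b) has order lcm(ord(a), ord(b)); count pairs with lcm equal to 6.
Enumerating gives 6 such elements.

6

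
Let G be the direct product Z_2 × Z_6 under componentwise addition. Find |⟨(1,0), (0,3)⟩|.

4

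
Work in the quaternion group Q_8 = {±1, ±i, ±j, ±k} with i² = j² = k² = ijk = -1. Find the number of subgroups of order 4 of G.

3

|G| = 8 and 4 | 8, so subgroups of order 4 are possible by Lagrange.
The subgroups of order 4 are: {1, -1, i, -i}; {1, -1, j, -j}; {1, -1, k, -k}.
So G has 3 subgroups of order 4.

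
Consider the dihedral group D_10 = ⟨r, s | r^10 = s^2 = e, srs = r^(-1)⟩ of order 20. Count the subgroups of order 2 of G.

|G| = 20 and 2 | 20, so subgroups of order 2 are possible by Lagrange.
The subgroups of order 2 are: {e, r^2s}; {e, r^3s}; {e, r^4s}; {e, r^5}; … (11 in all).
So G has 11 subgroups of order 2.

11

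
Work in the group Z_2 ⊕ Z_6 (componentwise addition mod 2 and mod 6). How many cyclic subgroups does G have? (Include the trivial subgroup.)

Each element a generates a cyclic subgroup ⟨a⟩; distinct elements may generate the same one (a cyclic group of order d has φ(d) generators).
Cyclic subgroups by order — order 1: 1; order 2: 3; order 3: 1; order 6: 3.
Total: 8.

8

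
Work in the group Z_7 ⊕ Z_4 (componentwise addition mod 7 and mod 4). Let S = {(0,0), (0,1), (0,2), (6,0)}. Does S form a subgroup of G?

No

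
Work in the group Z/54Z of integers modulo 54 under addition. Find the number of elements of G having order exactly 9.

In a cyclic group of order 54, the number of elements of order d (for d | 54) is φ(d).
φ(9) = 6.

6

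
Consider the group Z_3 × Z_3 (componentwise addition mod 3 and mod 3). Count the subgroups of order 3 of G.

4

|G| = 9 and 3 | 9, so subgroups of order 3 are possible by Lagrange.
The subgroups of order 3 are: {(0,0), (0,1), (0,2)}; {(0,0), (1,0), (2,0)}; {(0,0), (1,1), (2,2)}; {(0,0), (1,2), (2,1)}.
So G has 4 subgroups of order 3.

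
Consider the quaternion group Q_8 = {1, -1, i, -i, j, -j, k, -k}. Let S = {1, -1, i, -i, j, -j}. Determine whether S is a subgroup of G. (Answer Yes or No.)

No

|S| = 6 does not divide |G| = 8, so by Lagrange S is not a subgroup.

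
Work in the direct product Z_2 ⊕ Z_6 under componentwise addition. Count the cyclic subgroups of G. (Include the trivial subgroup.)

Each element a generates a cyclic subgroup ⟨a⟩; distinct elements may generate the same one (a cyclic group of order d has φ(d) generators).
Cyclic subgroups by order — order 1: 1; order 2: 3; order 3: 1; order 6: 3.
Total: 8.

8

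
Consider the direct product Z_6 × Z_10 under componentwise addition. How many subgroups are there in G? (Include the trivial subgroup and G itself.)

|G| = 60, so by Lagrange every subgroup order divides 60. Divisors: 1, 2, 3, 4, 5, 6, 10, 12, 15, 20, 30, 60.
Subgroups by order — order 1: 1; order 2: 3; order 3: 1; order 4: 1; order 5: 1; order 6: 3; order 10: 3; order 12: 1; order 15: 1; order 20: 1; order 30: 3; order 60: 1.
Total: 1 + 3 + 1 + 1 + 1 + 3 + 3 + 1 + 1 + 1 + 3 + 1 = 20.

20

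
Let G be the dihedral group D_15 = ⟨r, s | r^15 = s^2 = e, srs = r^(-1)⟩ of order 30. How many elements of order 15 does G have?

8

The elements of order 15 are: r, r^2, r^4, r^7, r^8, r^11, r^13, r^14.
That's 8.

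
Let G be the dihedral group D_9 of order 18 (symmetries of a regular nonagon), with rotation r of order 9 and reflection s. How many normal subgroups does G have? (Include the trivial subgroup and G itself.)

G has 16 subgroups. Checking conjugation-invariance by order — order 1: 1/1 normal; order 2: 0/9 normal; order 3: 1/1 normal; order 6: 0/3 normal; order 9: 1/1 normal; order 18: 1/1 normal.
Total normal subgroups: 4.

4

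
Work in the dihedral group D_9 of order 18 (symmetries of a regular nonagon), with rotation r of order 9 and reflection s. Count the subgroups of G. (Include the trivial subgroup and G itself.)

16

|G| = 18, so by Lagrange every subgroup order divides 18. Divisors: 1, 2, 3, 6, 9, 18.
Subgroups by order — order 1: 1; order 2: 9; order 3: 1; order 6: 3; order 9: 1; order 18: 1.
Total: 1 + 9 + 1 + 3 + 1 + 1 = 16.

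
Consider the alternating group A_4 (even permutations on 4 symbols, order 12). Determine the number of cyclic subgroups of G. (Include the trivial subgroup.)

8

Group the elements of G by the cyclic subgroup they generate; each cyclic subgroup of order d accounts for φ(d) elements.
Cyclic subgroups by order — order 1: 1; order 2: 3; order 3: 4.
Total: 8.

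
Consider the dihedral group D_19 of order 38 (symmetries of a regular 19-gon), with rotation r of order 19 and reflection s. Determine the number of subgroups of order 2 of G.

|G| = 38 and 2 | 38, so subgroups of order 2 are possible by Lagrange.
The subgroups of order 2 are: {e, r^10s}; {e, r^11s}; {e, r^12s}; {e, r^13s}; … (19 in all).
So G has 19 subgroups of order 2.

19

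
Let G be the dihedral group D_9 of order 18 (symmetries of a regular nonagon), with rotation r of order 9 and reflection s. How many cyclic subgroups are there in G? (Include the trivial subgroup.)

Group the elements of G by the cyclic subgroup they generate; each cyclic subgroup of order d accounts for φ(d) elements.
Cyclic subgroups by order — order 1: 1; order 2: 9; order 3: 1; order 9: 1.
Total: 12.

12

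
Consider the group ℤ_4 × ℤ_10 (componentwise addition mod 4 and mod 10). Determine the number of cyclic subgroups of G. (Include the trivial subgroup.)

12

Each element a generates a cyclic subgroup ⟨a⟩; distinct elements may generate the same one (a cyclic group of order d has φ(d) generators).
Cyclic subgroups by order — order 1: 1; order 2: 3; order 4: 2; order 5: 1; order 10: 3; order 20: 2.
Total: 12.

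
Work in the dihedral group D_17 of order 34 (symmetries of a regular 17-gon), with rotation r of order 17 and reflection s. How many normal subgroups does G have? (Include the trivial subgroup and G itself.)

3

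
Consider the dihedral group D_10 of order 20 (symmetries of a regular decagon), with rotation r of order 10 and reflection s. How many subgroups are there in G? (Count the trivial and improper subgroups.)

|G| = 20, so by Lagrange every subgroup order divides 20. Divisors: 1, 2, 4, 5, 10, 20.
Subgroups by order — order 1: 1; order 2: 11; order 4: 5; order 5: 1; order 10: 3; order 20: 1.
Total: 1 + 11 + 5 + 1 + 3 + 1 = 22.

22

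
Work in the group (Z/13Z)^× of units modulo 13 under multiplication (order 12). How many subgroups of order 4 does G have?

|G| = 12 and 4 | 12, so subgroups of order 4 are possible by Lagrange.
The subgroups of order 4 are: {1, 5, 8, 12}.
So G has 1 subgroup of order 4.

1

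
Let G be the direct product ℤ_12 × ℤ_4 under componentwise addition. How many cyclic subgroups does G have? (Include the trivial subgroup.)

20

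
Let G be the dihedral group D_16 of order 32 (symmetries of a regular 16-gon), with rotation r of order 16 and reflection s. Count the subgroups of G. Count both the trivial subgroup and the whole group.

|G| = 32, so by Lagrange every subgroup order divides 32. Divisors: 1, 2, 4, 8, 16, 32.
Subgroups by order — order 1: 1; order 2: 17; order 4: 9; order 8: 5; order 16: 3; order 32: 1.
Total: 1 + 17 + 9 + 5 + 3 + 1 = 36.

36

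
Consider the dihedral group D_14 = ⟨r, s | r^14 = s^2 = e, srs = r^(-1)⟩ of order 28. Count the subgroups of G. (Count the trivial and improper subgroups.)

|G| = 28, so by Lagrange every subgroup order divides 28. Divisors: 1, 2, 4, 7, 14, 28.
Subgroups by order — order 1: 1; order 2: 15; order 4: 7; order 7: 1; order 14: 3; order 28: 1.
Total: 1 + 15 + 7 + 1 + 3 + 1 = 28.

28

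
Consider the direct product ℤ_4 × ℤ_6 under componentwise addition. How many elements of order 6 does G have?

6

An element (a,b) has order lcm(ord(a), ord(b)); count pairs with lcm equal to 6.
Enumerating gives 6 such elements.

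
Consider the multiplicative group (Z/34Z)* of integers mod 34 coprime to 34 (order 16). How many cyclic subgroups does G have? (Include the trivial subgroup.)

Each element a generates a cyclic subgroup ⟨a⟩; distinct elements may generate the same one (a cyclic group of order d has φ(d) generators).
Cyclic subgroups by order — order 1: 1; order 2: 1; order 4: 1; order 8: 1; order 16: 1.
Total: 5.

5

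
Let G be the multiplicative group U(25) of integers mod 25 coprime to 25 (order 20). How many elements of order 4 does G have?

2

The elements of order 4 are: 7, 18.
That's 2.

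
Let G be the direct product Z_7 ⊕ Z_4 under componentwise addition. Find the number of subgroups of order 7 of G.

1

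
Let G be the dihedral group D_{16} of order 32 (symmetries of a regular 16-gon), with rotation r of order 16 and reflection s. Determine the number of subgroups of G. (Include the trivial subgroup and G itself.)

|G| = 32, so by Lagrange every subgroup order divides 32. Divisors: 1, 2, 4, 8, 16, 32.
Subgroups by order — order 1: 1; order 2: 17; order 4: 9; order 8: 5; order 16: 3; order 32: 1.
Total: 1 + 17 + 9 + 5 + 3 + 1 = 36.

36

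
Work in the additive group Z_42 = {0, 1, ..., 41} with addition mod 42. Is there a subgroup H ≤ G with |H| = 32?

No

32 does not divide |G| = 42, so by Lagrange no subgroup of order 32 exists.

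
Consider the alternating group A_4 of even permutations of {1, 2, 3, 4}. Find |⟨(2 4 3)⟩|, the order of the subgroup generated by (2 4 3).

Computing powers of (2 4 3): the smallest k with ((2 4 3))^k = e is k = 3.

3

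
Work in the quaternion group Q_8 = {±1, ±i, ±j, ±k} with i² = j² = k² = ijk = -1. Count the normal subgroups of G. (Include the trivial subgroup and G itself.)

6

G has 6 subgroups. Checking conjugation-invariance by order — order 1: 1/1 normal; order 2: 1/1 normal; order 4: 3/3 normal; order 8: 1/1 normal.
Total normal subgroups: 6.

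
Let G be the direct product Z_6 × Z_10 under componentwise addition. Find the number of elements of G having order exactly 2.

3

An element (a,b) has order lcm(ord(a), ord(b)); count pairs with lcm equal to 2.
Enumerating gives 3 such elements.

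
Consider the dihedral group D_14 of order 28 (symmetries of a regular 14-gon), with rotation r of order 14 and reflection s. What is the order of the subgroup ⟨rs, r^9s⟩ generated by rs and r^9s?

14

|⟨rs⟩| = 2 and |⟨r^9s⟩| = 2, so |H| is a multiple of lcm(2, 2) = 2 and divides |G| = 28.
Closing under the operation: H = {e, r^2, r^4, r^6, r^8, r^10, r^12, rs, r^3s, r^5s, r^7s, r^9s, r^11s, r^13s}, so |H| = 14.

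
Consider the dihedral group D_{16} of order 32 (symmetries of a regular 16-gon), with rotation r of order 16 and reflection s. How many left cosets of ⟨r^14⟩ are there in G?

|⟨r^14⟩| = 8 and |G| = 32.
By Lagrange, [G : H] = |G|/|H| = 32/8 = 4.

4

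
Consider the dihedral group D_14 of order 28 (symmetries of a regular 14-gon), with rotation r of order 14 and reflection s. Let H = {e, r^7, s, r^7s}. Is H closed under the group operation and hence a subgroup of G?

Yes

|H| = 4 divides |G| = 28, consistent with Lagrange.
H contains the identity, every element's inverse is in H, and H is closed under ·: it is a subgroup.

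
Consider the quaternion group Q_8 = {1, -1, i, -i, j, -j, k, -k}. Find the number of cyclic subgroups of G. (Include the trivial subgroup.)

A cyclic subgroup of order d is generated by each of its φ(d) elements of order d, so the cyclic subgroups of order d number (#elements of order d)/φ(d).
Cyclic subgroups by order — order 1: 1; order 2: 1; order 4: 3.
Total: 5.

5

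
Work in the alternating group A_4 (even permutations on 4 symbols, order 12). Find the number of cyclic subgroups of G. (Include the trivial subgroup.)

Each element a generates a cyclic subgroup ⟨a⟩; distinct elements may generate the same one (a cyclic group of order d has φ(d) generators).
Cyclic subgroups by order — order 1: 1; order 2: 3; order 3: 4.
Total: 8.

8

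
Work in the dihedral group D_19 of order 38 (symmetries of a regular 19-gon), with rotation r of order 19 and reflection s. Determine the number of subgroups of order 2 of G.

19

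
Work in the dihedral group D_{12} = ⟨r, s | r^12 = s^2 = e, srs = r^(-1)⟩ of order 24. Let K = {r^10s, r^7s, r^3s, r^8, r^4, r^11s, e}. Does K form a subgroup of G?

|K| = 7 does not divide |G| = 24, so by Lagrange K is not a subgroup.

No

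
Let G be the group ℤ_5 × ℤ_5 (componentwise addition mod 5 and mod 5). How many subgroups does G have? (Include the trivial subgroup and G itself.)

|G| = 25, so by Lagrange every subgroup order divides 25. Divisors: 1, 5, 25.
Subgroups by order — order 1: 1; order 5: 6; order 25: 1.
Total: 1 + 6 + 1 = 8.

8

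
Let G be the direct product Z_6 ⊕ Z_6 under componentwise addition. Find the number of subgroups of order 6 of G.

|G| = 36 and 6 | 36, so subgroups of order 6 are possible by Lagrange.
The subgroups of order 6 are: {(0,0), (0,1), (0,2), (0,3), (0,4), (0,5)}; {(0,0), (0,2), (0,4), (3,0), (3,2), (3,4)}; {(0,0), (0,2), (0,4), (3,1), (3,3), (3,5)}; {(0,0), (0,3), (2,0), (2,3), (4,0), (4,3)}; … (12 in all).
So G has 12 subgroups of order 6.

12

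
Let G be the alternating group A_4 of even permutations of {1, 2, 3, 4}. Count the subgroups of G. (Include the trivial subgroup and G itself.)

10

|G| = 12, so by Lagrange every subgroup order divides 12. Divisors: 1, 2, 3, 4, 6, 12.
Subgroups by order — order 1: 1; order 2: 3; order 3: 4; order 4: 1; order 6: 0; order 12: 1.
Total: 1 + 3 + 4 + 1 + 0 + 1 = 10.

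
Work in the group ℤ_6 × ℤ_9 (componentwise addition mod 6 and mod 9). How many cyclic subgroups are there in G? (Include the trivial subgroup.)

16

Each element a generates a cyclic subgroup ⟨a⟩; distinct elements may generate the same one (a cyclic group of order d has φ(d) generators).
Cyclic subgroups by order — order 1: 1; order 2: 1; order 3: 4; order 6: 4; order 9: 3; order 18: 3.
Total: 16.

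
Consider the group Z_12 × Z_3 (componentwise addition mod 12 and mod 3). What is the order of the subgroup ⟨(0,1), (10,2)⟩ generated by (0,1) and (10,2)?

18

|⟨(0,1)⟩| = 3 and |⟨(10,2)⟩| = 6, so |H| is a multiple of lcm(3, 6) = 6 and divides |G| = 36.
Closing under the operation: H = {(0,0), (0,1), (0,2), (2,0), (2,1), (2,2), (4,0), (4,1), (4,2), (6,0), (6,1), (6,2), (8,0), (8,1), (8,2), (10,0), (10,1), (10,2)}, so |H| = 18.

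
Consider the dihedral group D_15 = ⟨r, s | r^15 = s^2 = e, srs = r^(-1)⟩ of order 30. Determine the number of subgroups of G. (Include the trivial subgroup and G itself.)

28

|G| = 30, so by Lagrange every subgroup order divides 30. Divisors: 1, 2, 3, 5, 6, 10, 15, 30.
Subgroups by order — order 1: 1; order 2: 15; order 3: 1; order 5: 1; order 6: 5; order 10: 3; order 15: 1; order 30: 1.
Total: 1 + 15 + 1 + 1 + 5 + 3 + 1 + 1 = 28.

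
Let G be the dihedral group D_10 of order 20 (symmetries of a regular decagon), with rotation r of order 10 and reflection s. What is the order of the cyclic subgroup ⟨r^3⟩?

10

Computing powers of r^3: the smallest k with (r^3)^k = e is k = 10.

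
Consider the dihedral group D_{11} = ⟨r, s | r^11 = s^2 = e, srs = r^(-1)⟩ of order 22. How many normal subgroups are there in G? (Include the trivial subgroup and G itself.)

3

G has 14 subgroups. Checking conjugation-invariance by order — order 1: 1/1 normal; order 2: 0/11 normal; order 11: 1/1 normal; order 22: 1/1 normal.
Total normal subgroups: 3.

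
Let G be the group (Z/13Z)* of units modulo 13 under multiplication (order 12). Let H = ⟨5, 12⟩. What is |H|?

4

|⟨5⟩| = 4 and |⟨12⟩| = 2, so |H| is a multiple of lcm(4, 2) = 4 and divides |G| = 12.
Closing under the operation: H = {1, 5, 8, 12}, so |H| = 4.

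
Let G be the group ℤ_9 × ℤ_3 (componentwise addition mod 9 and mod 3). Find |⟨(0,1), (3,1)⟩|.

9

|⟨(0,1)⟩| = 3 and |⟨(3,1)⟩| = 3, so |H| is a multiple of lcm(3, 3) = 3 and divides |G| = 27.
Closing under the operation: H = {(0,0), (0,1), (0,2), (3,0), (3,1), (3,2), (6,0), (6,1), (6,2)}, so |H| = 9.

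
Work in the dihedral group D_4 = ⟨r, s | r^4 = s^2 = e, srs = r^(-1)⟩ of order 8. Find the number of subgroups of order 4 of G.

|G| = 8 and 4 | 8, so subgroups of order 4 are possible by Lagrange.
The subgroups of order 4 are: {e, r, r^2, r^3}; {e, r^2, s, r^2s}; {e, r^2, rs, r^3s}.
So G has 3 subgroups of order 4.

3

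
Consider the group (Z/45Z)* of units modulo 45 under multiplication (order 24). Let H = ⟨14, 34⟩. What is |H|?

12

|⟨14⟩| = 6 and |⟨34⟩| = 6, so |H| is a multiple of lcm(6, 6) = 6 and divides |G| = 24.
Closing under the operation: H = {1, 4, 11, 14, 16, 19, 26, 29, 31, 34, 41, 44}, so |H| = 12.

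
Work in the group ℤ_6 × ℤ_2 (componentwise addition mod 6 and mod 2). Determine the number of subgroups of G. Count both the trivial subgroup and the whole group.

10

|G| = 12, so by Lagrange every subgroup order divides 12. Divisors: 1, 2, 3, 4, 6, 12.
Subgroups by order — order 1: 1; order 2: 3; order 3: 1; order 4: 1; order 6: 3; order 12: 1.
Total: 1 + 3 + 1 + 1 + 3 + 1 = 10.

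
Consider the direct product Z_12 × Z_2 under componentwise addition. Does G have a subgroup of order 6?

Yes

6 | 24. A subgroup of order 6 is {(0,0), (0,1), (4,0), (4,1), (8,0), (8,1)}.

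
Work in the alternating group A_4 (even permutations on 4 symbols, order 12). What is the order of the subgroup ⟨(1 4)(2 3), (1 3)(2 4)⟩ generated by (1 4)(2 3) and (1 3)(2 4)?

4

|⟨(1 4)(2 3)⟩| = 2 and |⟨(1 3)(2 4)⟩| = 2, so |H| is a multiple of lcm(2, 2) = 2 and divides |G| = 12.
Closing under the operation: H = {e, (1 2)(3 4), (1 3)(2 4), (1 4)(2 3)}, so |H| = 4.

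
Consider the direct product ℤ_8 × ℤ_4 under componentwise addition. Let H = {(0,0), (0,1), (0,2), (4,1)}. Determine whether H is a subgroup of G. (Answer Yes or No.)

(0,1) ∈ H but its inverse (0,3) ∉ H, so H is not a subgroup.

No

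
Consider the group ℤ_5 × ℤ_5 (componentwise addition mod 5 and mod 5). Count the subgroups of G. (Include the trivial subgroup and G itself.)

|G| = 25, so by Lagrange every subgroup order divides 25. Divisors: 1, 5, 25.
Subgroups by order — order 1: 1; order 5: 6; order 25: 1.
Total: 1 + 6 + 1 = 8.

8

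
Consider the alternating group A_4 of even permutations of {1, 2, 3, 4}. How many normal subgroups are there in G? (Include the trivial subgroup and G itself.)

G has 10 subgroups. Checking conjugation-invariance by order — order 1: 1/1 normal; order 2: 0/3 normal; order 3: 0/4 normal; order 4: 1/1 normal; order 12: 1/1 normal.
Total normal subgroups: 3.

3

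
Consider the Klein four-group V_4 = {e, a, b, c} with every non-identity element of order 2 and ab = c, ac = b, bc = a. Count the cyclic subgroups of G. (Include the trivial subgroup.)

A cyclic subgroup of order d is generated by each of its φ(d) elements of order d, so the cyclic subgroups of order d number (#elements of order d)/φ(d).
Cyclic subgroups by order — order 1: 1; order 2: 3.
Total: 4.

4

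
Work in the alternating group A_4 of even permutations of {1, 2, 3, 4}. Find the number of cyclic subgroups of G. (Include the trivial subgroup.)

8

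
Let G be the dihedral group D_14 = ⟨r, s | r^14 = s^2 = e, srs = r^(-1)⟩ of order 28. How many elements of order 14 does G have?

The elements of order 14 are: r, r^3, r^5, r^9, r^11, r^13.
That's 6.

6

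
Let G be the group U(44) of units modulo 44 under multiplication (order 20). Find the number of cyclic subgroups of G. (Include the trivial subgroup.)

8

A cyclic subgroup of order d is generated by each of its φ(d) elements of order d, so the cyclic subgroups of order d number (#elements of order d)/φ(d).
Cyclic subgroups by order — order 1: 1; order 2: 3; order 5: 1; order 10: 3.
Total: 8.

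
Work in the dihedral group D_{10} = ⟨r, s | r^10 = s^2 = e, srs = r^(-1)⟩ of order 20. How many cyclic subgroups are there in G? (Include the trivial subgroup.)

14

A cyclic subgroup of order d is generated by each of its φ(d) elements of order d, so the cyclic subgroups of order d number (#elements of order d)/φ(d).
Cyclic subgroups by order — order 1: 1; order 2: 11; order 5: 1; order 10: 1.
Total: 14.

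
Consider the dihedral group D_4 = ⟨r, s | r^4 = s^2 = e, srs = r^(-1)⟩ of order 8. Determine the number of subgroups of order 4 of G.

|G| = 8 and 4 | 8, so subgroups of order 4 are possible by Lagrange.
The subgroups of order 4 are: {e, r, r^2, r^3}; {e, r^2, s, r^2s}; {e, r^2, rs, r^3s}.
So G has 3 subgroups of order 4.

3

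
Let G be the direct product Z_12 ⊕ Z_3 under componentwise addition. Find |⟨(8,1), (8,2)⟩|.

|⟨(8,1)⟩| = 3 and |⟨(8,2)⟩| = 3, so |H| is a multiple of lcm(3, 3) = 3 and divides |G| = 36.
Closing under the operation: H = {(0,0), (0,1), (0,2), (4,0), (4,1), (4,2), (8,0), (8,1), (8,2)}, so |H| = 9.

9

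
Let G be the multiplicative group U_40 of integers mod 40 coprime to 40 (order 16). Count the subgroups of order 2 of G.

7

|G| = 16 and 2 | 16, so subgroups of order 2 are possible by Lagrange.
The subgroups of order 2 are: {1, 11}; {1, 19}; {1, 21}; {1, 29}; … (7 in all).
So G has 7 subgroups of order 2.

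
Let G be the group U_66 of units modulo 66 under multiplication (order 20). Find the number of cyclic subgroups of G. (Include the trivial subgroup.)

8

Group the elements of G by the cyclic subgroup they generate; each cyclic subgroup of order d accounts for φ(d) elements.
Cyclic subgroups by order — order 1: 1; order 2: 3; order 5: 1; order 10: 3.
Total: 8.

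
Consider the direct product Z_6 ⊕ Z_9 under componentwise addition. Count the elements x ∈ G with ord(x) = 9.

18

An element (a,b) has order lcm(ord(a), ord(b)); count pairs with lcm equal to 9.
Enumerating gives 18 such elements.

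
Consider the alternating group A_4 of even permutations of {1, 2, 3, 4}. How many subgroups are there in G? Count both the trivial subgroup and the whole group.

10

|G| = 12, so by Lagrange every subgroup order divides 12. Divisors: 1, 2, 3, 4, 6, 12.
Subgroups by order — order 1: 1; order 2: 3; order 3: 4; order 4: 1; order 6: 0; order 12: 1.
Total: 1 + 3 + 4 + 1 + 0 + 1 = 10.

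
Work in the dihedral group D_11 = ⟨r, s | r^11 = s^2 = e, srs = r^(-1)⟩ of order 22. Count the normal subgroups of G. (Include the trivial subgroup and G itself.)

3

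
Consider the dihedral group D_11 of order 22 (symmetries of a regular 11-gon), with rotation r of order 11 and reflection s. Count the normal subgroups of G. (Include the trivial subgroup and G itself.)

3

G has 14 subgroups. Checking conjugation-invariance by order — order 1: 1/1 normal; order 2: 0/11 normal; order 11: 1/1 normal; order 22: 1/1 normal.
Total normal subgroups: 3.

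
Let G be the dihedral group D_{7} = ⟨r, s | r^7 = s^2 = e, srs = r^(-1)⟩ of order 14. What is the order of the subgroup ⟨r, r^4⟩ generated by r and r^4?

7

|⟨r⟩| = 7 and |⟨r^4⟩| = 7, so |H| is a multiple of lcm(7, 7) = 7 and divides |G| = 14.
Closing under the operation: H = {e, r, r^2, r^3, r^4, r^5, r^6}, so |H| = 7.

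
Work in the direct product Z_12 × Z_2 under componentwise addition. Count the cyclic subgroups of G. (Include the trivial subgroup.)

Group the elements of G by the cyclic subgroup they generate; each cyclic subgroup of order d accounts for φ(d) elements.
Cyclic subgroups by order — order 1: 1; order 2: 3; order 3: 1; order 4: 2; order 6: 3; order 12: 2.
Total: 12.

12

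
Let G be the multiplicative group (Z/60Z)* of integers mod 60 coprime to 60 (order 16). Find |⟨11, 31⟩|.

|⟨11⟩| = 2 and |⟨31⟩| = 2, so |H| is a multiple of lcm(2, 2) = 2 and divides |G| = 16.
Closing under the operation: H = {1, 11, 31, 41}, so |H| = 4.

4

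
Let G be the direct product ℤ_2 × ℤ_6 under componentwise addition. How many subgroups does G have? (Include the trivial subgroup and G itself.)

10

|G| = 12, so by Lagrange every subgroup order divides 12. Divisors: 1, 2, 3, 4, 6, 12.
Subgroups by order — order 1: 1; order 2: 3; order 3: 1; order 4: 1; order 6: 3; order 12: 1.
Total: 1 + 3 + 1 + 1 + 3 + 1 = 10.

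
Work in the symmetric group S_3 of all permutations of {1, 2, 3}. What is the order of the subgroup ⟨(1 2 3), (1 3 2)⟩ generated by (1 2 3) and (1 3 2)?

3

|⟨(1 2 3)⟩| = 3 and |⟨(1 3 2)⟩| = 3, so |H| is a multiple of lcm(3, 3) = 3 and divides |G| = 6.
Closing under the operation: H = {e, (1 2 3), (1 3 2)}, so |H| = 3.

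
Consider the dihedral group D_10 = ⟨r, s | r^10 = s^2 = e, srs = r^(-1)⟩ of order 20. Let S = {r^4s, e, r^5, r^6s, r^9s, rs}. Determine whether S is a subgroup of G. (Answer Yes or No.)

|S| = 6 does not divide |G| = 20, so by Lagrange S is not a subgroup.

No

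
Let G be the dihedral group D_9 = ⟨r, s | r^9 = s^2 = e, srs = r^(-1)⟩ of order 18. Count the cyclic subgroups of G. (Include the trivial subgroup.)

12

Each element a generates a cyclic subgroup ⟨a⟩; distinct elements may generate the same one (a cyclic group of order d has φ(d) generators).
Cyclic subgroups by order — order 1: 1; order 2: 9; order 3: 1; order 9: 1.
Total: 12.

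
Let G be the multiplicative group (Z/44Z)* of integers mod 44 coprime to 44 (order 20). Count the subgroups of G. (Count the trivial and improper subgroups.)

10

|G| = 20, so by Lagrange every subgroup order divides 20. Divisors: 1, 2, 4, 5, 10, 20.
Subgroups by order — order 1: 1; order 2: 3; order 4: 1; order 5: 1; order 10: 3; order 20: 1.
Total: 1 + 3 + 1 + 1 + 3 + 1 = 10.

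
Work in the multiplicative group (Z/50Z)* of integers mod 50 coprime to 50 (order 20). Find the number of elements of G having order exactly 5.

The elements of order 5 are: 11, 21, 31, 41.
That's 4.

4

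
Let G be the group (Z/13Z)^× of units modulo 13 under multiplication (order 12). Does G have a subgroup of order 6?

Yes

6 | 12. A subgroup of order 6 is {1, 3, 4, 9, 10, 12}.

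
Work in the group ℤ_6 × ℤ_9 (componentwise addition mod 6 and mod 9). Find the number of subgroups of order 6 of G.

4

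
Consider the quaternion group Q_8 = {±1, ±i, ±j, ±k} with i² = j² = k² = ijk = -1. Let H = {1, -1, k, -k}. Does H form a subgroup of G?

Yes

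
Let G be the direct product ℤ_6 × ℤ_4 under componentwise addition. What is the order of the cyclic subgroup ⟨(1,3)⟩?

The order of (1,3) in Z_6 × Z_4 is lcm(ord(1) in Z_6, ord(3) in Z_4).
ord(1) = 6 and ord(3) = 4, so |⟨(1,3)⟩| = lcm(6, 4) = 12.

12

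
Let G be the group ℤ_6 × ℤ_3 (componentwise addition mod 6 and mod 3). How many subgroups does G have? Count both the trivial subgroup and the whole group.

|G| = 18, so by Lagrange every subgroup order divides 18. Divisors: 1, 2, 3, 6, 9, 18.
Subgroups by order — order 1: 1; order 2: 1; order 3: 4; order 6: 4; order 9: 1; order 18: 1.
Total: 1 + 1 + 4 + 4 + 1 + 1 = 12.

12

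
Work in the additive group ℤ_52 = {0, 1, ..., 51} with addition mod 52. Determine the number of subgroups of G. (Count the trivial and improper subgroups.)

6

A cyclic group of order 52 has exactly one subgroup for each divisor of 52.
Divisors of 52: 1, 2, 4, 13, 26, 52.
So ℤ_52 has 6 subgroups.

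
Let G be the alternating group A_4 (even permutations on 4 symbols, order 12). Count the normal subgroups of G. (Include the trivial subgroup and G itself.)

3

G has 10 subgroups. Checking conjugation-invariance by order — order 1: 1/1 normal; order 2: 0/3 normal; order 3: 0/4 normal; order 4: 1/1 normal; order 12: 1/1 normal.
Total normal subgroups: 3.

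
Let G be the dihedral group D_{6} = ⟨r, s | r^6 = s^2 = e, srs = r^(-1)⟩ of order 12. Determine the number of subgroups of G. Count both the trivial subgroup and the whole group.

16

|G| = 12, so by Lagrange every subgroup order divides 12. Divisors: 1, 2, 3, 4, 6, 12.
Subgroups by order — order 1: 1; order 2: 7; order 3: 1; order 4: 3; order 6: 3; order 12: 1.
Total: 1 + 7 + 1 + 3 + 3 + 1 = 16.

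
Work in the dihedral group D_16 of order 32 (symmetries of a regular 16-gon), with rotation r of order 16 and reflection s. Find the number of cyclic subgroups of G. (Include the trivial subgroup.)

Each element a generates a cyclic subgroup ⟨a⟩; distinct elements may generate the same one (a cyclic group of order d has φ(d) generators).
Cyclic subgroups by order — order 1: 1; order 2: 17; order 4: 1; order 8: 1; order 16: 1.
Total: 21.

21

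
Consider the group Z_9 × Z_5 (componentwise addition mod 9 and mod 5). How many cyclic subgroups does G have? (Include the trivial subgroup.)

6

Group the elements of G by the cyclic subgroup they generate; each cyclic subgroup of order d accounts for φ(d) elements.
Cyclic subgroups by order — order 1: 1; order 3: 1; order 5: 1; order 9: 1; order 15: 1; order 45: 1.
Total: 6.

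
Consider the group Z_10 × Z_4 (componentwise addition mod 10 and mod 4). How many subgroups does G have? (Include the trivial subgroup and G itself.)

|G| = 40, so by Lagrange every subgroup order divides 40. Divisors: 1, 2, 4, 5, 8, 10, 20, 40.
Subgroups by order — order 1: 1; order 2: 3; order 4: 3; order 5: 1; order 8: 1; order 10: 3; order 20: 3; order 40: 1.
Total: 1 + 3 + 3 + 1 + 1 + 3 + 3 + 1 = 16.

16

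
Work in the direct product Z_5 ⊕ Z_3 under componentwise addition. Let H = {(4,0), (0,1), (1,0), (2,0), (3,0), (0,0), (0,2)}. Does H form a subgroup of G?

|H| = 7 does not divide |G| = 15, so by Lagrange H is not a subgroup.

No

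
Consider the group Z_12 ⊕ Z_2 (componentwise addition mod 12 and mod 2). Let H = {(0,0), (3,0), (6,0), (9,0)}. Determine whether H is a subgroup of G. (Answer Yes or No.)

|H| = 4 divides |G| = 24, consistent with Lagrange.
H contains the identity, every element's inverse is in H, and H is closed under +: it is a subgroup.
In fact H = ⟨(9,0)⟩.

Yes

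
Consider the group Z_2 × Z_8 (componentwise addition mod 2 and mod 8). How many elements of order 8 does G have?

An element (a,b) has order lcm(ord(a), ord(b)); count pairs with lcm equal to 8.
Enumerating gives 8 such elements.

8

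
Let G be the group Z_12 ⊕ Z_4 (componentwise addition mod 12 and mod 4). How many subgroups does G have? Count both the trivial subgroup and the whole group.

|G| = 48, so by Lagrange every subgroup order divides 48. Divisors: 1, 2, 3, 4, 6, 8, 12, 16, 24, 48.
Subgroups by order — order 1: 1; order 2: 3; order 3: 1; order 4: 7; order 6: 3; order 8: 3; order 12: 7; order 16: 1; order 24: 3; order 48: 1.
Total: 1 + 3 + 1 + 7 + 3 + 3 + 7 + 1 + 3 + 1 = 30.

30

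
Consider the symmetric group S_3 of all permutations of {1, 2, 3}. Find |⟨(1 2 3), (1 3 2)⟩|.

3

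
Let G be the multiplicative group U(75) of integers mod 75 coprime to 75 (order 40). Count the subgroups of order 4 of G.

|G| = 40 and 4 | 40, so subgroups of order 4 are possible by Lagrange.
The subgroups of order 4 are: {1, 26, 49, 74}; {1, 32, 49, 68}; {1, 7, 43, 49}.
So G has 3 subgroups of order 4.

3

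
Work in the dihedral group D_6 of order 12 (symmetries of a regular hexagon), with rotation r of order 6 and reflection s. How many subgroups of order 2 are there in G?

7

|G| = 12 and 2 | 12, so subgroups of order 2 are possible by Lagrange.
The subgroups of order 2 are: {e, r^2s}; {e, r^3}; {e, r^3s}; {e, r^4s}; … (7 in all).
So G has 7 subgroups of order 2.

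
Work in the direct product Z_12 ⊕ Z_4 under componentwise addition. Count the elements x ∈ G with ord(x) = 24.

0

An element (a,b) has order lcm(ord(a), ord(b)); count pairs with lcm equal to 24.
Enumerating gives 0 such elements.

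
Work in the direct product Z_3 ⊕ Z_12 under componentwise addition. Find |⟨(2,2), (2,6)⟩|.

|⟨(2,2)⟩| = 6 and |⟨(2,6)⟩| = 6, so |H| is a multiple of lcm(6, 6) = 6 and divides |G| = 36.
Closing under the operation: H = {(0,0), (0,2), (0,4), (0,6), (0,8), (0,10), (1,0), (1,2), (1,4), (1,6), (1,8), (1,10), (2,0), (2,2), (2,4), (2,6), (2,8), (2,10)}, so |H| = 18.

18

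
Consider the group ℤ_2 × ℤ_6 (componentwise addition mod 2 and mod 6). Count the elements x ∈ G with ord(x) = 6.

6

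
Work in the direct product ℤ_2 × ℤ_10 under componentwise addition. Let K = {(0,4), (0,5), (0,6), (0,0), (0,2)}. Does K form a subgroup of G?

No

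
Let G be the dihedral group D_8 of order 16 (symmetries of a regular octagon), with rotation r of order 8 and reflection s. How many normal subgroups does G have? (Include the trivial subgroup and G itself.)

7

G has 19 subgroups. Checking conjugation-invariance by order — order 1: 1/1 normal; order 2: 1/9 normal; order 4: 1/5 normal; order 8: 3/3 normal; order 16: 1/1 normal.
Total normal subgroups: 7.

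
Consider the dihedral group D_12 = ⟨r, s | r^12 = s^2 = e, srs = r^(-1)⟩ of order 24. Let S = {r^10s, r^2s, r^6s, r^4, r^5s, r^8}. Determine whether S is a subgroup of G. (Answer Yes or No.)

The identity e ∉ S, so S is not a subgroup.

No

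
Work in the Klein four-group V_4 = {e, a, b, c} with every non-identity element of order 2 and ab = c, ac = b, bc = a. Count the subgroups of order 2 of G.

|G| = 4 and 2 | 4, so subgroups of order 2 are possible by Lagrange.
The subgroups of order 2 are: {e, a}; {e, b}; {e, c}.
So G has 3 subgroups of order 2.

3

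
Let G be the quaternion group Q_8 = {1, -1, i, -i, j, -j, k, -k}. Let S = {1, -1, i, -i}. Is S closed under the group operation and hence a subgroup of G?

|S| = 4 divides |G| = 8, consistent with Lagrange.
S contains the identity, every element's inverse is in S, and S is closed under ·: it is a subgroup.
In fact S = ⟨-i⟩.

Yes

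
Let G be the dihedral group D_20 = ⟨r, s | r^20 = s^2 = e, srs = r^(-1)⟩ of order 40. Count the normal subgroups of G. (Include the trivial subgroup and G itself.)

9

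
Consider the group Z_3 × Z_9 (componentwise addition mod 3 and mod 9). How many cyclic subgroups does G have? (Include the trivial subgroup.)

Each element a generates a cyclic subgroup ⟨a⟩; distinct elements may generate the same one (a cyclic group of order d has φ(d) generators).
Cyclic subgroups by order — order 1: 1; order 3: 4; order 9: 3.
Total: 8.

8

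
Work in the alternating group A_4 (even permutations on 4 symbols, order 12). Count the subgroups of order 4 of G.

|G| = 12 and 4 | 12, so subgroups of order 4 are possible by Lagrange.
The subgroups of order 4 are: {e, (1 2)(3 4), (1 3)(2 4), (1 4)(2 3)}.
So G has 1 subgroup of order 4.

1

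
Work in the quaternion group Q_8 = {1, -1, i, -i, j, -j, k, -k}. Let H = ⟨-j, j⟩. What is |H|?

4

|⟨-j⟩| = 4 and |⟨j⟩| = 4, so |H| is a multiple of lcm(4, 4) = 4 and divides |G| = 8.
Closing under the operation: H = {1, -1, j, -j}, so |H| = 4.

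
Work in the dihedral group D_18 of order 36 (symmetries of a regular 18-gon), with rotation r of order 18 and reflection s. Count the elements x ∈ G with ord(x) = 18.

The elements of order 18 are: r, r^5, r^7, r^11, r^13, r^17.
That's 6.

6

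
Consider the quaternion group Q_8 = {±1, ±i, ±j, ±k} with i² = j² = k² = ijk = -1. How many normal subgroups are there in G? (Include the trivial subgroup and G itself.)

6

G has 6 subgroups. Checking conjugation-invariance by order — order 1: 1/1 normal; order 2: 1/1 normal; order 4: 3/3 normal; order 8: 1/1 normal.
Total normal subgroups: 6.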